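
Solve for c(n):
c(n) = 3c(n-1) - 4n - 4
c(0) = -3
First-order linear with linear forcing.
Homogeneous solution: c_h(n) = A·(3)^n.
Try particular c_p(n) = pn + q. Substituting:
  pn + q = 3(p(n-1) + q) - 4n - 4.
Matching the n-coefficient: p = 3p - 4 ⇒ p = 2.
Matching constants: q = -3p + 3q - 4 ⇒ q = 5.
General: c(n) = A·(3)^n + 2 n + 5.
Apply c(0) = -3: A + 5 = -3 ⇒ A = -8.
So c(n) = - 8 \cdot 3^{n} + 2 n + 5.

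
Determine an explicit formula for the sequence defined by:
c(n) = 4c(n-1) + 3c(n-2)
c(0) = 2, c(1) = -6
Characteristic equation: x² - 4x - 3 = 0.
Discriminant Δ = (4)² + 4·(3) = 28.
Roots r₁,₂ = (4 ± √28)/2, so r₁ = 2 + \sqrt{7}, r₂ = 2 - \sqrt{7}.
General solution: c(n) = A·r₁^n + B·r₂^n.
From the initial conditions, A + B = 2 and r₁A + r₂B = -6.
Since r₁ - r₂ = √28: A = (-6 - (2)r₂)/√28 = 1 - \frac{5 \sqrt{7}}{7}, and B = 2 - A = 1 + \frac{5 \sqrt{7}}{7}.
So c(n) = \left(1 - \frac{5 \sqrt{7}}{7}\right)\left(2 + \sqrt{7}\right)^n + \left(1 + \frac{5 \sqrt{7}}{7}\right)\left(2 - \sqrt{7}\right)^n.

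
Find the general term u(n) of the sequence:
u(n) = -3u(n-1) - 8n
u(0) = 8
First-order linear with linear forcing.
Homogeneous solution: u_h(n) = A·(-3)^n.
Try particular u_p(n) = pn + q. Substituting:
  pn + q = -3(p(n-1) + q) - 8n.
Matching the n-coefficient: p = -3p - 8 ⇒ p = -2.
Matching constants: q = 3p - 3q ⇒ q = - \frac{3}{2}.
General: u(n) = A·(-3)^n - 2 n - \frac{3}{2}.
Apply u(0) = 8: A - \frac{3}{2} = 8 ⇒ A = \frac{19}{2}.
So u(n) = \frac{19 \left(-3\right)^{n}}{2} - 2 n - \frac{3}{2}.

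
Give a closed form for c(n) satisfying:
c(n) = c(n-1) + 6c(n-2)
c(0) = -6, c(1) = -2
Characteristic equation: x² - x - 6 = 0, which factors as (x - (3))(x - (-2)) = 0.
Roots r₁ = 3, r₂ = -2 (distinct).
General solution: c(n) = A·(3)^n + B·(-2)^n.
From c(0) = -6: A + B = -6.
From c(1) = -2: 3A - 2B = -2.
Solving: A = - \frac{14}{5}, B = - \frac{16}{5}.
So c(n) = - \frac{16 \left(-2\right)^{n}}{5} - \frac{14 \cdot 3^{n}}{5}.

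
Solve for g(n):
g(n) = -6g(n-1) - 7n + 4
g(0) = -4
First-order linear with linear forcing.
Homogeneous solution: g_h(n) = A·(-6)^n.
Try particular g_p(n) = pn + q. Substituting:
  pn + q = -6(p(n-1) + q) - 7n + 4.
Matching the n-coefficient: p = -6p - 7 ⇒ p = -1.
Matching constants: q = 6p - 6q + 4 ⇒ q = - \frac{2}{7}.
General: g(n) = A·(-6)^n - n - \frac{2}{7}.
Apply g(0) = -4: A - \frac{2}{7} = -4 ⇒ A = - \frac{26}{7}.
So g(n) = - \frac{26 \left(-6\right)^{n}}{7} - n - \frac{2}{7}.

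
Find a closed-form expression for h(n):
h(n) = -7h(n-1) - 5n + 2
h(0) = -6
First-order linear with linear forcing.
Homogeneous solution: h_h(n) = A·(-7)^n.
Try particular h_p(n) = pn + q. Substituting:
  pn + q = -7(p(n-1) + q) - 5n + 2.
Matching the n-coefficient: p = -7p - 5 ⇒ p = - \frac{5}{8}.
Matching constants: q = 7p - 7q + 2 ⇒ q = - \frac{19}{64}.
General: h(n) = A·(-7)^n - \frac{5 n}{8} - \frac{19}{64}.
Apply h(0) = -6: A - \frac{19}{64} = -6 ⇒ A = - \frac{365}{64}.
So h(n) = - \frac{365 \left(-7\right)^{n}}{64} - \frac{5 n}{8} - \frac{19}{64}.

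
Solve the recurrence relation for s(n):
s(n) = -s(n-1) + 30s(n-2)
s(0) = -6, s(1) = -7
Characteristic equation: x² + x - 30 = 0, which factors as (x - (-6))(x - (5)) = 0.
Roots r₁ = -6, r₂ = 5 (distinct).
General solution: s(n) = A·(-6)^n + B·(5)^n.
From s(0) = -6: A + B = -6.
From s(1) = -7: -6A + 5B = -7.
Solving: A = - \frac{23}{11}, B = - \frac{43}{11}.
So s(n) = - \frac{23 \left(-6\right)^{n}}{11} - \frac{43 \cdot 5^{n}}{11}.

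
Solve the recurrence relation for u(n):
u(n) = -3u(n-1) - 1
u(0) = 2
First-order linear non-homogeneous.
Homogeneous solution: u_h(n) = A·(-3)^n.
Try constant particular solution u_p = K: K = -3K - 1 ⇒ K = - \frac{1}{4}.
General: u(n) = A·(-3)^n - \frac{1}{4}.
Apply u(0) = 2: A - \frac{1}{4} = 2 ⇒ A = \frac{9}{4}.
So u(n) = \frac{9 \left(-3\right)^{n}}{4} - \frac{1}{4}.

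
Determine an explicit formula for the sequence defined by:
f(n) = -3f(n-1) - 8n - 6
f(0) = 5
First-order linear with linear forcing.
Homogeneous solution: f_h(n) = A·(-3)^n.
Try particular f_p(n) = pn + q. Substituting:
  pn + q = -3(p(n-1) + q) - 8n - 6.
Matching the n-coefficient: p = -3p - 8 ⇒ p = -2.
Matching constants: q = 3p - 3q - 6 ⇒ q = -3.
General: f(n) = A·(-3)^n - 2 n - 3.
Apply f(0) = 5: A - 3 = 5 ⇒ A = 8.
So f(n) = 8 \left(-3\right)^{n} - 2 n - 3.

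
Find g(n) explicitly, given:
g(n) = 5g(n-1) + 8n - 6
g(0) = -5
First-order linear with linear forcing.
Homogeneous solution: g_h(n) = A·(5)^n.
Try particular g_p(n) = pn + q. Substituting:
  pn + q = 5(p(n-1) + q) + 8n - 6.
Matching the n-coefficient: p = 5p + 8 ⇒ p = -2.
Matching constants: q = -5p + 5q - 6 ⇒ q = -1.
General: g(n) = A·(5)^n - 2 n - 1.
Apply g(0) = -5: A - 1 = -5 ⇒ A = -4.
So g(n) = - 4 \cdot 5^{n} - 2 n - 1.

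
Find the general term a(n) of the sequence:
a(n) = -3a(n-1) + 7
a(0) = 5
First-order linear non-homogeneous.
Homogeneous solution: a_h(n) = A·(-3)^n.
Try constant particular solution a_p = K: K = -3K + 7 ⇒ K = \frac{7}{4}.
General: a(n) = A·(-3)^n + \frac{7}{4}.
Apply a(0) = 5: A + \frac{7}{4} = 5 ⇒ A = \frac{13}{4}.
So a(n) = \frac{13 \left(-3\right)^{n}}{4} + \frac{7}{4}.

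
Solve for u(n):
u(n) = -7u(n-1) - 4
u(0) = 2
First-order linear non-homogeneous.
Homogeneous solution: u_h(n) = A·(-7)^n.
Try constant particular solution u_p = K: K = -7K - 4 ⇒ K = - \frac{1}{2}.
General: u(n) = A·(-7)^n - \frac{1}{2}.
Apply u(0) = 2: A - \frac{1}{2} = 2 ⇒ A = \frac{5}{2}.
So u(n) = \frac{5 \left(-7\right)^{n}}{2} - \frac{1}{2}.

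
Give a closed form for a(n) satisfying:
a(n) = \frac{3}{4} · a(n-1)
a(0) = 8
Pure geometric recurrence with ratio \frac{3}{4}.
By induction a(n) = a(0) · (\frac{3}{4})^n = 8 \left(\frac{3}{4}\right)^{n}.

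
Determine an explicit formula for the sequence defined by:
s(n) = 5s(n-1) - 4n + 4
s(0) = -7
First-order linear with linear forcing.
Homogeneous solution: s_h(n) = A·(5)^n.
Try particular s_p(n) = pn + q. Substituting:
  pn + q = 5(p(n-1) + q) - 4n + 4.
Matching the n-coefficient: p = 5p - 4 ⇒ p = 1.
Matching constants: q = -5p + 5q + 4 ⇒ q = \frac{1}{4}.
General: s(n) = A·(5)^n + n + \frac{1}{4}.
Apply s(0) = -7: A + \frac{1}{4} = -7 ⇒ A = - \frac{29}{4}.
So s(n) = - \frac{29 \cdot 5^{n}}{4} + n + \frac{1}{4}.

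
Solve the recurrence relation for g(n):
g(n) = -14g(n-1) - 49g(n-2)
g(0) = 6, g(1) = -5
Characteristic equation: x² + 14x + 49 = 0, which is (x - (-7))².
Repeated root r = -7.
General solution: g(n) = (A + Bn)·(-7)^n.
From g(0) = 6: A = 6.
From g(1) = -5: (A + B)·(-7) = -5 ⇒ B = - \frac{37}{7}.
So g(n) = \left(6 - \frac{37 n}{7}\right) \cdot (-7)^n.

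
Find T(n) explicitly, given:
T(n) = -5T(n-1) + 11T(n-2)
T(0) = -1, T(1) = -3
Characteristic equation: x² + 5x - 11 = 0.
Discriminant Δ = (-5)² + 4·(11) = 69.
Roots r₁,₂ = (-5 ± √69)/2, so r₁ = - \frac{5}{2} + \frac{\sqrt{69}}{2}, r₂ = - \frac{\sqrt{69}}{2} - \frac{5}{2}.
General solution: T(n) = A·r₁^n + B·r₂^n.
From the initial conditions, A + B = -1 and r₁A + r₂B = -3.
Since r₁ - r₂ = √69: A = (-3 - (-1)r₂)/√69 = - \frac{11 \sqrt{69}}{138} - \frac{1}{2}, and B = -1 - A = - \frac{1}{2} + \frac{11 \sqrt{69}}{138}.
So T(n) = \left(- \frac{11 \sqrt{69}}{138} - \frac{1}{2}\right)\left(- \frac{5}{2} + \frac{\sqrt{69}}{2}\right)^n + \left(- \frac{1}{2} + \frac{11 \sqrt{69}}{138}\right)\left(- \frac{\sqrt{69}}{2} - \frac{5}{2}\right)^n.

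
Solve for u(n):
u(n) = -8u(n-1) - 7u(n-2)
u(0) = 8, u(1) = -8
Characteristic equation: x² + 8x + 7 = 0, which factors as (x - (-7))(x - (-1)) = 0.
Roots r₁ = -7, r₂ = -1 (distinct).
General solution: u(n) = A·(-7)^n + B·(-1)^n.
From u(0) = 8: A + B = 8.
From u(1) = -8: -7A - B = -8.
Solving: A = 0, B = 8.
So u(n) = 8 \left(-1\right)^{n}.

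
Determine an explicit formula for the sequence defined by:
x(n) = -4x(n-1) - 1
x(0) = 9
First-order linear non-homogeneous.
Homogeneous solution: x_h(n) = A·(-4)^n.
Try constant particular solution x_p = K: K = -4K - 1 ⇒ K = - \frac{1}{5}.
General: x(n) = A·(-4)^n - \frac{1}{5}.
Apply x(0) = 9: A - \frac{1}{5} = 9 ⇒ A = \frac{46}{5}.
So x(n) = \frac{46 \left(-4\right)^{n}}{5} - \frac{1}{5}.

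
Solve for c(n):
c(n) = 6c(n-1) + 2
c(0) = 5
First-order linear non-homogeneous.
Homogeneous solution: c_h(n) = A·(6)^n.
Try constant particular solution c_p = K: K = 6K + 2 ⇒ K = - \frac{2}{5}.
General: c(n) = A·(6)^n - \frac{2}{5}.
Apply c(0) = 5: A - \frac{2}{5} = 5 ⇒ A = \frac{27}{5}.
So c(n) = \frac{27 \cdot 6^{n}}{5} - \frac{2}{5}.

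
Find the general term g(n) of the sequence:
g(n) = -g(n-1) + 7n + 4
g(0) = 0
First-order linear with linear forcing.
Homogeneous solution: g_h(n) = A·(-1)^n.
Try particular g_p(n) = pn + q. Substituting:
  pn + q = -(p(n-1) + q) + 7n + 4.
Matching the n-coefficient: p = -p + 7 ⇒ p = \frac{7}{2}.
Matching constants: q = p - q + 4 ⇒ q = \frac{15}{4}.
General: g(n) = A·(-1)^n + \frac{7 n}{2} + \frac{15}{4}.
Apply g(0) = 0: A + \frac{15}{4} = 0 ⇒ A = - \frac{15}{4}.
So g(n) = - \frac{15 \left(-1\right)^{n}}{4} + \frac{7 n}{2} + \frac{15}{4}.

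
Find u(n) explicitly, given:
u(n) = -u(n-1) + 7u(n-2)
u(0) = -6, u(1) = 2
Characteristic equation: x² + x - 7 = 0.
Discriminant Δ = (-1)² + 4·(7) = 29.
Roots r₁,₂ = (-1 ± √29)/2, so r₁ = - \frac{1}{2} + \frac{\sqrt{29}}{2}, r₂ = - \frac{\sqrt{29}}{2} - \frac{1}{2}.
General solution: u(n) = A·r₁^n + B·r₂^n.
From the initial conditions, A + B = -6 and r₁A + r₂B = 2.
Since r₁ - r₂ = √29: A = (2 - (-6)r₂)/√29 = -3 - \frac{\sqrt{29}}{29}, and B = -6 - A = -3 + \frac{\sqrt{29}}{29}.
So u(n) = \left(-3 - \frac{\sqrt{29}}{29}\right)\left(- \frac{1}{2} + \frac{\sqrt{29}}{2}\right)^n + \left(-3 + \frac{\sqrt{29}}{29}\right)\left(- \frac{\sqrt{29}}{2} - \frac{1}{2}\right)^n.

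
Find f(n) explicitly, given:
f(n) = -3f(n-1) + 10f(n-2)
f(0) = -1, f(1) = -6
Characteristic equation: x² + 3x - 10 = 0, which factors as (x - (-5))(x - (2)) = 0.
Roots r₁ = -5, r₂ = 2 (distinct).
General solution: f(n) = A·(-5)^n + B·(2)^n.
From f(0) = -1: A + B = -1.
From f(1) = -6: -5A + 2B = -6.
Solving: A = \frac{4}{7}, B = - \frac{11}{7}.
So f(n) = \frac{4 \left(-5\right)^{n}}{7} - \frac{11 \cdot 2^{n}}{7}.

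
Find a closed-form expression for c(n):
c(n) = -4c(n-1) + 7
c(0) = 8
First-order linear non-homogeneous.
Homogeneous solution: c_h(n) = A·(-4)^n.
Try constant particular solution c_p = K: K = -4K + 7 ⇒ K = \frac{7}{5}.
General: c(n) = A·(-4)^n + \frac{7}{5}.
Apply c(0) = 8: A + \frac{7}{5} = 8 ⇒ A = \frac{33}{5}.
So c(n) = \frac{33 \left(-4\right)^{n}}{5} + \frac{7}{5}.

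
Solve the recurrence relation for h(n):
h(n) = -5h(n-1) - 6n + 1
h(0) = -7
First-order linear with linear forcing.
Homogeneous solution: h_h(n) = A·(-5)^n.
Try particular h_p(n) = pn + q. Substituting:
  pn + q = -5(p(n-1) + q) - 6n + 1.
Matching the n-coefficient: p = -5p - 6 ⇒ p = -1.
Matching constants: q = 5p - 5q + 1 ⇒ q = - \frac{2}{3}.
General: h(n) = A·(-5)^n - n - \frac{2}{3}.
Apply h(0) = -7: A - \frac{2}{3} = -7 ⇒ A = - \frac{19}{3}.
So h(n) = - \frac{19 \left(-5\right)^{n}}{3} - n - \frac{2}{3}.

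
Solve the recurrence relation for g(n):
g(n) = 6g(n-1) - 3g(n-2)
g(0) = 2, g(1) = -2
Characteristic equation: x² - 6x + 3 = 0.
Discriminant Δ = (6)² + 4·(-3) = 24.
Roots r₁,₂ = (6 ± √24)/2, so r₁ = \sqrt{6} + 3, r₂ = 3 - \sqrt{6}.
General solution: g(n) = A·r₁^n + B·r₂^n.
From the initial conditions, A + B = 2 and r₁A + r₂B = -2.
Since r₁ - r₂ = √24: A = (-2 - (2)r₂)/√24 = 1 - \frac{2 \sqrt{6}}{3}, and B = 2 - A = 1 + \frac{2 \sqrt{6}}{3}.
So g(n) = \left(1 - \frac{2 \sqrt{6}}{3}\right)\left(\sqrt{6} + 3\right)^n + \left(1 + \frac{2 \sqrt{6}}{3}\right)\left(3 - \sqrt{6}\right)^n.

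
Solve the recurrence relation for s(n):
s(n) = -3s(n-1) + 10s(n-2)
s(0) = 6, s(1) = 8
Characteristic equation: x² + 3x - 10 = 0, which factors as (x - (-5))(x - (2)) = 0.
Roots r₁ = -5, r₂ = 2 (distinct).
General solution: s(n) = A·(-5)^n + B·(2)^n.
From s(0) = 6: A + B = 6.
From s(1) = 8: -5A + 2B = 8.
Solving: A = \frac{4}{7}, B = \frac{38}{7}.
So s(n) = \frac{4 \left(-5\right)^{n}}{7} + \frac{38 \cdot 2^{n}}{7}.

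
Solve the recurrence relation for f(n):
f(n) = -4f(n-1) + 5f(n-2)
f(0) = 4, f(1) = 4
Characteristic equation: x² + 4x - 5 = 0, which factors as (x - (1))(x - (-5)) = 0.
Roots r₁ = 1, r₂ = -5 (distinct).
General solution: f(n) = A·(1)^n + B·(-5)^n.
From f(0) = 4: A + B = 4.
From f(1) = 4: A - 5B = 4.
Solving: A = 4, B = 0.
So f(n) = 4.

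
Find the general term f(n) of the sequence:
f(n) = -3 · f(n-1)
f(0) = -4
Pure geometric recurrence with ratio -3.
By induction f(n) = f(0) · (-3)^n = - 4 \left(-3\right)^{n}.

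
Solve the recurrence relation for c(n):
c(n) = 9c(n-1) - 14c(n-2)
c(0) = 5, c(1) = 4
Characteristic equation: x² - 9x + 14 = 0, which factors as (x - (7))(x - (2)) = 0.
Roots r₁ = 7, r₂ = 2 (distinct).
General solution: c(n) = A·(7)^n + B·(2)^n.
From c(0) = 5: A + B = 5.
From c(1) = 4: 7A + 2B = 4.
Solving: A = - \frac{6}{5}, B = \frac{31}{5}.
So c(n) = \frac{31 \cdot 2^{n}}{5} - \frac{6 \cdot 7^{n}}{5}.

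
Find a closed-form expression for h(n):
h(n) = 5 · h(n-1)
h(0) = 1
Pure geometric recurrence with ratio 5.
By induction h(n) = h(0) · (5)^n = 5^{n}.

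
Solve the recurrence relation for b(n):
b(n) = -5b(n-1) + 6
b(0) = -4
First-order linear non-homogeneous.
Homogeneous solution: b_h(n) = A·(-5)^n.
Try constant particular solution b_p = K: K = -5K + 6 ⇒ K = 1.
General: b(n) = A·(-5)^n + 1.
Apply b(0) = -4: A + 1 = -4 ⇒ A = -5.
So b(n) = 1 - 5 \left(-5\right)^{n}.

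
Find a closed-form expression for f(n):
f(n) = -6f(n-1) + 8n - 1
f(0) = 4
First-order linear with linear forcing.
Homogeneous solution: f_h(n) = A·(-6)^n.
Try particular f_p(n) = pn + q. Substituting:
  pn + q = -6(p(n-1) + q) + 8n - 1.
Matching the n-coefficient: p = -6p + 8 ⇒ p = \frac{8}{7}.
Matching constants: q = 6p - 6q - 1 ⇒ q = \frac{41}{49}.
General: f(n) = A·(-6)^n + \frac{8 n}{7} + \frac{41}{49}.
Apply f(0) = 4: A + \frac{41}{49} = 4 ⇒ A = \frac{155}{49}.
So f(n) = \frac{155 \left(-6\right)^{n}}{49} + \frac{8 n}{7} + \frac{41}{49}.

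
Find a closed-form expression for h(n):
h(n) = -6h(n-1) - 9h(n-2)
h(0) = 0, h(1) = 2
Characteristic equation: x² + 6x + 9 = 0, which is (x - (-3))².
Repeated root r = -3.
General solution: h(n) = (A + Bn)·(-3)^n.
From h(0) = 0: A = 0.
From h(1) = 2: (A + B)·(-3) = 2 ⇒ B = - \frac{2}{3}.
So h(n) = \left(- \frac{2 n}{3}\right) \cdot (-3)^n.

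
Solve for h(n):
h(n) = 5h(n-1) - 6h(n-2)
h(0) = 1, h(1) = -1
Characteristic equation: x² - 5x + 6 = 0, which factors as (x - (3))(x - (2)) = 0.
Roots r₁ = 3, r₂ = 2 (distinct).
General solution: h(n) = A·(3)^n + B·(2)^n.
From h(0) = 1: A + B = 1.
From h(1) = -1: 3A + 2B = -1.
Solving: A = -3, B = 4.
So h(n) = 4 \cdot 2^{n} - 3 \cdot 3^{n}.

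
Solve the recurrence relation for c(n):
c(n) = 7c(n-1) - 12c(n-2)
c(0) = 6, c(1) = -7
Characteristic equation: x² - 7x + 12 = 0, which factors as (x - (4))(x - (3)) = 0.
Roots r₁ = 4, r₂ = 3 (distinct).
General solution: c(n) = A·(4)^n + B·(3)^n.
From c(0) = 6: A + B = 6.
From c(1) = -7: 4A + 3B = -7.
Solving: A = -25, B = 31.
So c(n) = 31 \cdot 3^{n} - 25 \cdot 4^{n}.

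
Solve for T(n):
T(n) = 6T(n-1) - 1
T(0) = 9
First-order linear non-homogeneous.
Homogeneous solution: T_h(n) = A·(6)^n.
Try constant particular solution T_p = K: K = 6K - 1 ⇒ K = \frac{1}{5}.
General: T(n) = A·(6)^n + \frac{1}{5}.
Apply T(0) = 9: A + \frac{1}{5} = 9 ⇒ A = \frac{44}{5}.
So T(n) = \frac{44 \cdot 6^{n}}{5} + \frac{1}{5}.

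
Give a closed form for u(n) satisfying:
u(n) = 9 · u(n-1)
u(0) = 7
Pure geometric recurrence with ratio 9.
By induction u(n) = u(0) · (9)^n = 7 \cdot 9^{n}.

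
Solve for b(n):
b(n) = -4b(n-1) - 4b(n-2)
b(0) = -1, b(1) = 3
Characteristic equation: x² + 4x + 4 = 0, which is (x - (-2))².
Repeated root r = -2.
General solution: b(n) = (A + Bn)·(-2)^n.
From b(0) = -1: A = -1.
From b(1) = 3: (A + B)·(-2) = 3 ⇒ B = - \frac{1}{2}.
So b(n) = \left(- \frac{n}{2} - 1\right) \cdot (-2)^n.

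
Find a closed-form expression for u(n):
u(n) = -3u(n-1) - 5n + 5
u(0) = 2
First-order linear with linear forcing.
Homogeneous solution: u_h(n) = A·(-3)^n.
Try particular u_p(n) = pn + q. Substituting:
  pn + q = -3(p(n-1) + q) - 5n + 5.
Matching the n-coefficient: p = -3p - 5 ⇒ p = - \frac{5}{4}.
Matching constants: q = 3p - 3q + 5 ⇒ q = \frac{5}{16}.
General: u(n) = A·(-3)^n - \frac{5 n}{4} + \frac{5}{16}.
Apply u(0) = 2: A + \frac{5}{16} = 2 ⇒ A = \frac{27}{16}.
So u(n) = \frac{27 \left(-3\right)^{n}}{16} - \frac{5 n}{4} + \frac{5}{16}.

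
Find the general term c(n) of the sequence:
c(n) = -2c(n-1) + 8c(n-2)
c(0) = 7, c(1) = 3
Characteristic equation: x² + 2x - 8 = 0, which factors as (x - (2))(x - (-4)) = 0.
Roots r₁ = 2, r₂ = -4 (distinct).
General solution: c(n) = A·(2)^n + B·(-4)^n.
From c(0) = 7: A + B = 7.
From c(1) = 3: 2A - 4B = 3.
Solving: A = \frac{31}{6}, B = \frac{11}{6}.
So c(n) = \frac{11 \left(-4\right)^{n}}{6} + \frac{31 \cdot 2^{n}}{6}.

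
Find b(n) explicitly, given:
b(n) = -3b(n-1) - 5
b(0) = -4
First-order linear non-homogeneous.
Homogeneous solution: b_h(n) = A·(-3)^n.
Try constant particular solution b_p = K: K = -3K - 5 ⇒ K = - \frac{5}{4}.
General: b(n) = A·(-3)^n - \frac{5}{4}.
Apply b(0) = -4: A - \frac{5}{4} = -4 ⇒ A = - \frac{11}{4}.
So b(n) = - \frac{11 \left(-3\right)^{n}}{4} - \frac{5}{4}.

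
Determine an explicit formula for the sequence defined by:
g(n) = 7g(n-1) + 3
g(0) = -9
First-order linear non-homogeneous.
Homogeneous solution: g_h(n) = A·(7)^n.
Try constant particular solution g_p = K: K = 7K + 3 ⇒ K = - \frac{1}{2}.
General: g(n) = A·(7)^n - \frac{1}{2}.
Apply g(0) = -9: A - \frac{1}{2} = -9 ⇒ A = - \frac{17}{2}.
So g(n) = - \frac{17 \cdot 7^{n}}{2} - \frac{1}{2}.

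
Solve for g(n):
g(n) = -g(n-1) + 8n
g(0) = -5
First-order linear with linear forcing.
Homogeneous solution: g_h(n) = A·(-1)^n.
Try particular g_p(n) = pn + q. Substituting:
  pn + q = -(p(n-1) + q) + 8n.
Matching the n-coefficient: p = -p + 8 ⇒ p = 4.
Matching constants: q = p - q ⇒ q = 2.
General: g(n) = A·(-1)^n + 4 n + 2.
Apply g(0) = -5: A + 2 = -5 ⇒ A = -7.
So g(n) = - 7 \left(-1\right)^{n} + 4 n + 2.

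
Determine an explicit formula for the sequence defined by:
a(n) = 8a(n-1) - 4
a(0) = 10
First-order linear non-homogeneous.
Homogeneous solution: a_h(n) = A·(8)^n.
Try constant particular solution a_p = K: K = 8K - 4 ⇒ K = \frac{4}{7}.
General: a(n) = A·(8)^n + \frac{4}{7}.
Apply a(0) = 10: A + \frac{4}{7} = 10 ⇒ A = \frac{66}{7}.
So a(n) = \frac{66 \cdot 8^{n}}{7} + \frac{4}{7}.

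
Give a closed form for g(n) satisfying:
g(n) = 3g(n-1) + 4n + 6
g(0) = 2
First-order linear with linear forcing.
Homogeneous solution: g_h(n) = A·(3)^n.
Try particular g_p(n) = pn + q. Substituting:
  pn + q = 3(p(n-1) + q) + 4n + 6.
Matching the n-coefficient: p = 3p + 4 ⇒ p = -2.
Matching constants: q = -3p + 3q + 6 ⇒ q = -6.
General: g(n) = A·(3)^n - 2 n - 6.
Apply g(0) = 2: A - 6 = 2 ⇒ A = 8.
So g(n) = 8 \cdot 3^{n} - 2 n - 6.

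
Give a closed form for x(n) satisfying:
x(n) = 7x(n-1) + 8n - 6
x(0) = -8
First-order linear with linear forcing.
Homogeneous solution: x_h(n) = A·(7)^n.
Try particular x_p(n) = pn + q. Substituting:
  pn + q = 7(p(n-1) + q) + 8n - 6.
Matching the n-coefficient: p = 7p + 8 ⇒ p = - \frac{4}{3}.
Matching constants: q = -7p + 7q - 6 ⇒ q = - \frac{5}{9}.
General: x(n) = A·(7)^n - \frac{4 n}{3} - \frac{5}{9}.
Apply x(0) = -8: A - \frac{5}{9} = -8 ⇒ A = - \frac{67}{9}.
So x(n) = - \frac{67 \cdot 7^{n}}{9} - \frac{4 n}{3} - \frac{5}{9}.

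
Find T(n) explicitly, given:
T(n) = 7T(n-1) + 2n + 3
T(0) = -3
First-order linear with linear forcing.
Homogeneous solution: T_h(n) = A·(7)^n.
Try particular T_p(n) = pn + q. Substituting:
  pn + q = 7(p(n-1) + q) + 2n + 3.
Matching the n-coefficient: p = 7p + 2 ⇒ p = - \frac{1}{3}.
Matching constants: q = -7p + 7q + 3 ⇒ q = - \frac{8}{9}.
General: T(n) = A·(7)^n - \frac{n}{3} - \frac{8}{9}.
Apply T(0) = -3: A - \frac{8}{9} = -3 ⇒ A = - \frac{19}{9}.
So T(n) = - \frac{19 \cdot 7^{n}}{9} - \frac{n}{3} - \frac{8}{9}.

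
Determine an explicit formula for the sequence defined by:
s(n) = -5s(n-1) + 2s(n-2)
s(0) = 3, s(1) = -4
Characteristic equation: x² + 5x - 2 = 0.
Discriminant Δ = (-5)² + 4·(2) = 33.
Roots r₁,₂ = (-5 ± √33)/2, so r₁ = - \frac{5}{2} + \frac{\sqrt{33}}{2}, r₂ = - \frac{\sqrt{33}}{2} - \frac{5}{2}.
General solution: s(n) = A·r₁^n + B·r₂^n.
From the initial conditions, A + B = 3 and r₁A + r₂B = -4.
Since r₁ - r₂ = √33: A = (-4 - (3)r₂)/√33 = \frac{7 \sqrt{33}}{66} + \frac{3}{2}, and B = 3 - A = \frac{3}{2} - \frac{7 \sqrt{33}}{66}.
So s(n) = \left(\frac{7 \sqrt{33}}{66} + \frac{3}{2}\right)\left(- \frac{5}{2} + \frac{\sqrt{33}}{2}\right)^n + \left(\frac{3}{2} - \frac{7 \sqrt{33}}{66}\right)\left(- \frac{\sqrt{33}}{2} - \frac{5}{2}\right)^n.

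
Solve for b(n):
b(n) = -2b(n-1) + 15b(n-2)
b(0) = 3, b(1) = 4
Characteristic equation: x² + 2x - 15 = 0, which factors as (x - (-5))(x - (3)) = 0.
Roots r₁ = -5, r₂ = 3 (distinct).
General solution: b(n) = A·(-5)^n + B·(3)^n.
From b(0) = 3: A + B = 3.
From b(1) = 4: -5A + 3B = 4.
Solving: A = \frac{5}{8}, B = \frac{19}{8}.
So b(n) = \frac{5 \left(-5\right)^{n}}{8} + \frac{19 \cdot 3^{n}}{8}.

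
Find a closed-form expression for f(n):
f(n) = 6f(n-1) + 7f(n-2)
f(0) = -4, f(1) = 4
Characteristic equation: x² - 6x - 7 = 0, which factors as (x - (7))(x - (-1)) = 0.
Roots r₁ = 7, r₂ = -1 (distinct).
General solution: f(n) = A·(7)^n + B·(-1)^n.
From f(0) = -4: A + B = -4.
From f(1) = 4: 7A - B = 4.
Solving: A = 0, B = -4.
So f(n) = - 4 \left(-1\right)^{n}.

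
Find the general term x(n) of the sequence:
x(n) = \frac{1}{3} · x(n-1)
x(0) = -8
Pure geometric recurrence with ratio \frac{1}{3}.
By induction x(n) = x(0) · (\frac{1}{3})^n = - 8 \cdot 3^{- n}.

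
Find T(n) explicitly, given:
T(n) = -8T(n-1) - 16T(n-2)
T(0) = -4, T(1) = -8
Characteristic equation: x² + 8x + 16 = 0, which is (x - (-4))².
Repeated root r = -4.
General solution: T(n) = (A + Bn)·(-4)^n.
From T(0) = -4: A = -4.
From T(1) = -8: (A + B)·(-4) = -8 ⇒ B = 6.
So T(n) = \left(6 n - 4\right) \cdot (-4)^n.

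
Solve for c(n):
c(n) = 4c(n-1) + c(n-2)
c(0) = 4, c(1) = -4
Characteristic equation: x² - 4x - 1 = 0.
Discriminant Δ = (4)² + 4·(1) = 20.
Roots r₁,₂ = (4 ± √20)/2, so r₁ = 2 + \sqrt{5}, r₂ = 2 - \sqrt{5}.
General solution: c(n) = A·r₁^n + B·r₂^n.
From the initial conditions, A + B = 4 and r₁A + r₂B = -4.
Since r₁ - r₂ = √20: A = (-4 - (4)r₂)/√20 = 2 - \frac{6 \sqrt{5}}{5}, and B = 4 - A = 2 + \frac{6 \sqrt{5}}{5}.
So c(n) = \left(2 - \frac{6 \sqrt{5}}{5}\right)\left(2 + \sqrt{5}\right)^n + \left(2 + \frac{6 \sqrt{5}}{5}\right)\left(2 - \sqrt{5}\right)^n.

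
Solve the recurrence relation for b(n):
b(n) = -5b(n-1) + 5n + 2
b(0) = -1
First-order linear with linear forcing.
Homogeneous solution: b_h(n) = A·(-5)^n.
Try particular b_p(n) = pn + q. Substituting:
  pn + q = -5(p(n-1) + q) + 5n + 2.
Matching the n-coefficient: p = -5p + 5 ⇒ p = \frac{5}{6}.
Matching constants: q = 5p - 5q + 2 ⇒ q = \frac{37}{36}.
General: b(n) = A·(-5)^n + \frac{5 n}{6} + \frac{37}{36}.
Apply b(0) = -1: A + \frac{37}{36} = -1 ⇒ A = - \frac{73}{36}.
So b(n) = - \frac{73 \left(-5\right)^{n}}{36} + \frac{5 n}{6} + \frac{37}{36}.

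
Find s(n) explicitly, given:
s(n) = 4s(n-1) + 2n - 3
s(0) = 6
First-order linear with linear forcing.
Homogeneous solution: s_h(n) = A·(4)^n.
Try particular s_p(n) = pn + q. Substituting:
  pn + q = 4(p(n-1) + q) + 2n - 3.
Matching the n-coefficient: p = 4p + 2 ⇒ p = - \frac{2}{3}.
Matching constants: q = -4p + 4q - 3 ⇒ q = \frac{1}{9}.
General: s(n) = A·(4)^n - \frac{2 n}{3} + \frac{1}{9}.
Apply s(0) = 6: A + \frac{1}{9} = 6 ⇒ A = \frac{53}{9}.
So s(n) = \frac{53 \cdot 4^{n}}{9} - \frac{2 n}{3} + \frac{1}{9}.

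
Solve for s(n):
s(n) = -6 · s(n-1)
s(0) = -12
Pure geometric recurrence with ratio -6.
By induction s(n) = s(0) · (-6)^n = - 12 \left(-6\right)^{n}.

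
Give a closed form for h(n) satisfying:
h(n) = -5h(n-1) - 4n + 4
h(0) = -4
First-order linear with linear forcing.
Homogeneous solution: h_h(n) = A·(-5)^n.
Try particular h_p(n) = pn + q. Substituting:
  pn + q = -5(p(n-1) + q) - 4n + 4.
Matching the n-coefficient: p = -5p - 4 ⇒ p = - \frac{2}{3}.
Matching constants: q = 5p - 5q + 4 ⇒ q = \frac{1}{9}.
General: h(n) = A·(-5)^n - \frac{2 n}{3} + \frac{1}{9}.
Apply h(0) = -4: A + \frac{1}{9} = -4 ⇒ A = - \frac{37}{9}.
So h(n) = - \frac{37 \left(-5\right)^{n}}{9} - \frac{2 n}{3} + \frac{1}{9}.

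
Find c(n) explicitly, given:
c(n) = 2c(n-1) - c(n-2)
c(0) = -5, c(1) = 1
Characteristic equation: x² - 2x + 1 = 0, which is (x - (1))².
Repeated root r = 1.
General solution: c(n) = (A + Bn)·(1)^n.
From c(0) = -5: A = -5.
From c(1) = 1: (A + B)·(1) = 1 ⇒ B = 6.
So c(n) = \left(6 n - 5\right) \cdot (1)^n.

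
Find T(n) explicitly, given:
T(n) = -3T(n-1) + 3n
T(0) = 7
First-order linear with linear forcing.
Homogeneous solution: T_h(n) = A·(-3)^n.
Try particular T_p(n) = pn + q. Substituting:
  pn + q = -3(p(n-1) + q) + 3n.
Matching the n-coefficient: p = -3p + 3 ⇒ p = \frac{3}{4}.
Matching constants: q = 3p - 3q ⇒ q = \frac{9}{16}.
General: T(n) = A·(-3)^n + \frac{3 n}{4} + \frac{9}{16}.
Apply T(0) = 7: A + \frac{9}{16} = 7 ⇒ A = \frac{103}{16}.
So T(n) = \frac{103 \left(-3\right)^{n}}{16} + \frac{3 n}{4} + \frac{9}{16}.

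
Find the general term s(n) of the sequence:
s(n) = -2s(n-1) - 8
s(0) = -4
First-order linear non-homogeneous.
Homogeneous solution: s_h(n) = A·(-2)^n.
Try constant particular solution s_p = K: K = -2K - 8 ⇒ K = - \frac{8}{3}.
General: s(n) = A·(-2)^n - \frac{8}{3}.
Apply s(0) = -4: A - \frac{8}{3} = -4 ⇒ A = - \frac{4}{3}.
So s(n) = - \frac{4 \left(-2\right)^{n}}{3} - \frac{8}{3}.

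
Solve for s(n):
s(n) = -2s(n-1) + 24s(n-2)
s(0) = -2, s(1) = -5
Characteristic equation: x² + 2x - 24 = 0, which factors as (x - (-6))(x - (4)) = 0.
Roots r₁ = -6, r₂ = 4 (distinct).
General solution: s(n) = A·(-6)^n + B·(4)^n.
From s(0) = -2: A + B = -2.
From s(1) = -5: -6A + 4B = -5.
Solving: A = - \frac{3}{10}, B = - \frac{17}{10}.
So s(n) = - \frac{3 \left(-6\right)^{n}}{10} - \frac{17 \cdot 4^{n}}{10}.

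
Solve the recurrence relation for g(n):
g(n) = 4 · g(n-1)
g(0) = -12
Pure geometric recurrence with ratio 4.
By induction g(n) = g(0) · (4)^n = - 12 \cdot 4^{n}.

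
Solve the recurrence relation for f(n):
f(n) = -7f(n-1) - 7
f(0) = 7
First-order linear non-homogeneous.
Homogeneous solution: f_h(n) = A·(-7)^n.
Try constant particular solution f_p = K: K = -7K - 7 ⇒ K = - \frac{7}{8}.
General: f(n) = A·(-7)^n - \frac{7}{8}.
Apply f(0) = 7: A - \frac{7}{8} = 7 ⇒ A = \frac{63}{8}.
So f(n) = \frac{63 \left(-7\right)^{n}}{8} - \frac{7}{8}.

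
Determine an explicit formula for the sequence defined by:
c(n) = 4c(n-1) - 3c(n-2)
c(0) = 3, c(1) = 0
Characteristic equation: x² - 4x + 3 = 0, which factors as (x - (1))(x - (3)) = 0.
Roots r₁ = 1, r₂ = 3 (distinct).
General solution: c(n) = A·(1)^n + B·(3)^n.
From c(0) = 3: A + B = 3.
From c(1) = 0: A + 3B = 0.
Solving: A = \frac{9}{2}, B = - \frac{3}{2}.
So c(n) = \frac{9}{2} - \frac{3 \cdot 3^{n}}{2}.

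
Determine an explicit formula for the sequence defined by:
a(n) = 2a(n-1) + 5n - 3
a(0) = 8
First-order linear with linear forcing.
Homogeneous solution: a_h(n) = A·(2)^n.
Try particular a_p(n) = pn + q. Substituting:
  pn + q = 2(p(n-1) + q) + 5n - 3.
Matching the n-coefficient: p = 2p + 5 ⇒ p = -5.
Matching constants: q = -2p + 2q - 3 ⇒ q = -7.
General: a(n) = A·(2)^n - 5 n - 7.
Apply a(0) = 8: A - 7 = 8 ⇒ A = 15.
So a(n) = 15 \cdot 2^{n} - 5 n - 7.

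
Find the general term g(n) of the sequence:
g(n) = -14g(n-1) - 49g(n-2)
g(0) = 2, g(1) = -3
Characteristic equation: x² + 14x + 49 = 0, which is (x - (-7))².
Repeated root r = -7.
General solution: g(n) = (A + Bn)·(-7)^n.
From g(0) = 2: A = 2.
From g(1) = -3: (A + B)·(-7) = -3 ⇒ B = - \frac{11}{7}.
So g(n) = \left(2 - \frac{11 n}{7}\right) \cdot (-7)^n.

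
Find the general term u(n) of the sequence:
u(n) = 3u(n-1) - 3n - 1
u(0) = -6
First-order linear with linear forcing.
Homogeneous solution: u_h(n) = A·(3)^n.
Try particular u_p(n) = pn + q. Substituting:
  pn + q = 3(p(n-1) + q) - 3n - 1.
Matching the n-coefficient: p = 3p - 3 ⇒ p = \frac{3}{2}.
Matching constants: q = -3p + 3q - 1 ⇒ q = \frac{11}{4}.
General: u(n) = A·(3)^n + \frac{3 n}{2} + \frac{11}{4}.
Apply u(0) = -6: A + \frac{11}{4} = -6 ⇒ A = - \frac{35}{4}.
So u(n) = - \frac{35 \cdot 3^{n}}{4} + \frac{3 n}{2} + \frac{11}{4}.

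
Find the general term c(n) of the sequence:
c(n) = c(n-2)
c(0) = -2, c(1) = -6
Characteristic equation: x² - 1 = 0, which factors as (x - (-1))(x - (1)) = 0.
Roots r₁ = -1, r₂ = 1 (distinct).
General solution: c(n) = A·(-1)^n + B·(1)^n.
From c(0) = -2: A + B = -2.
From c(1) = -6: -A + B = -6.
Solving: A = 2, B = -4.
So c(n) = 2 \left(-1\right)^{n} - 4.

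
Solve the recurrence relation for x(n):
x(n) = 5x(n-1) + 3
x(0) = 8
First-order linear non-homogeneous.
Homogeneous solution: x_h(n) = A·(5)^n.
Try constant particular solution x_p = K: K = 5K + 3 ⇒ K = - \frac{3}{4}.
General: x(n) = A·(5)^n - \frac{3}{4}.
Apply x(0) = 8: A - \frac{3}{4} = 8 ⇒ A = \frac{35}{4}.
So x(n) = \frac{35 \cdot 5^{n}}{4} - \frac{3}{4}.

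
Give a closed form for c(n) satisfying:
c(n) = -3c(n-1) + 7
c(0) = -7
First-order linear non-homogeneous.
Homogeneous solution: c_h(n) = A·(-3)^n.
Try constant particular solution c_p = K: K = -3K + 7 ⇒ K = \frac{7}{4}.
General: c(n) = A·(-3)^n + \frac{7}{4}.
Apply c(0) = -7: A + \frac{7}{4} = -7 ⇒ A = - \frac{35}{4}.
So c(n) = \frac{7}{4} - \frac{35 \left(-3\right)^{n}}{4}.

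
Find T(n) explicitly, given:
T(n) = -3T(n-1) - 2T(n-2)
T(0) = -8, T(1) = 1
Characteristic equation: x² + 3x + 2 = 0, which factors as (x - (-2))(x - (-1)) = 0.
Roots r₁ = -2, r₂ = -1 (distinct).
General solution: T(n) = A·(-2)^n + B·(-1)^n.
From T(0) = -8: A + B = -8.
From T(1) = 1: -2A - B = 1.
Solving: A = 7, B = -15.
So T(n) = - 15 \left(-1\right)^{n} + 7 \left(-2\right)^{n}.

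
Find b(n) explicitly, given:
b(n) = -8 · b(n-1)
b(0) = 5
Pure geometric recurrence with ratio -8.
By induction b(n) = b(0) · (-8)^n = 5 \left(-8\right)^{n}.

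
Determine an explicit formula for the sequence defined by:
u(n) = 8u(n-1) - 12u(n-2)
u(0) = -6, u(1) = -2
Characteristic equation: x² - 8x + 12 = 0, which factors as (x - (2))(x - (6)) = 0.
Roots r₁ = 2, r₂ = 6 (distinct).
General solution: u(n) = A·(2)^n + B·(6)^n.
From u(0) = -6: A + B = -6.
From u(1) = -2: 2A + 6B = -2.
Solving: A = - \frac{17}{2}, B = \frac{5}{2}.
So u(n) = - \frac{17 \cdot 2^{n}}{2} + \frac{5 \cdot 6^{n}}{2}.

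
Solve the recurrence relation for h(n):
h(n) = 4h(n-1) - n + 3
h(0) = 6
First-order linear with linear forcing.
Homogeneous solution: h_h(n) = A·(4)^n.
Try particular h_p(n) = pn + q. Substituting:
  pn + q = 4(p(n-1) + q) - n + 3.
Matching the n-coefficient: p = 4p - 1 ⇒ p = \frac{1}{3}.
Matching constants: q = -4p + 4q + 3 ⇒ q = - \frac{5}{9}.
General: h(n) = A·(4)^n + \frac{n}{3} - \frac{5}{9}.
Apply h(0) = 6: A - \frac{5}{9} = 6 ⇒ A = \frac{59}{9}.
So h(n) = \frac{59 \cdot 4^{n}}{9} + \frac{n}{3} - \frac{5}{9}.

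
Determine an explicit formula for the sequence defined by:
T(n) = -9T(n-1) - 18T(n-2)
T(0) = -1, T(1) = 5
Characteristic equation: x² + 9x + 18 = 0, which factors as (x - (-6))(x - (-3)) = 0.
Roots r₁ = -6, r₂ = -3 (distinct).
General solution: T(n) = A·(-6)^n + B·(-3)^n.
From T(0) = -1: A + B = -1.
From T(1) = 5: -6A - 3B = 5.
Solving: A = - \frac{2}{3}, B = - \frac{1}{3}.
So T(n) = - \frac{\left(-3\right)^{n}}{3} - \frac{2 \left(-6\right)^{n}}{3}.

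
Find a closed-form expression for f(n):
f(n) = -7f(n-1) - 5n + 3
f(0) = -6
First-order linear with linear forcing.
Homogeneous solution: f_h(n) = A·(-7)^n.
Try particular f_p(n) = pn + q. Substituting:
  pn + q = -7(p(n-1) + q) - 5n + 3.
Matching the n-coefficient: p = -7p - 5 ⇒ p = - \frac{5}{8}.
Matching constants: q = 7p - 7q + 3 ⇒ q = - \frac{11}{64}.
General: f(n) = A·(-7)^n - \frac{5 n}{8} - \frac{11}{64}.
Apply f(0) = -6: A - \frac{11}{64} = -6 ⇒ A = - \frac{373}{64}.
So f(n) = - \frac{373 \left(-7\right)^{n}}{64} - \frac{5 n}{8} - \frac{11}{64}.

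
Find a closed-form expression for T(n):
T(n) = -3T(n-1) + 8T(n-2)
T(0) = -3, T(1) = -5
Characteristic equation: x² + 3x - 8 = 0.
Discriminant Δ = (-3)² + 4·(8) = 41.
Roots r₁,₂ = (-3 ± √41)/2, so r₁ = - \frac{3}{2} + \frac{\sqrt{41}}{2}, r₂ = - \frac{\sqrt{41}}{2} - \frac{3}{2}.
General solution: T(n) = A·r₁^n + B·r₂^n.
From the initial conditions, A + B = -3 and r₁A + r₂B = -5.
Since r₁ - r₂ = √41: A = (-5 - (-3)r₂)/√41 = - \frac{3}{2} - \frac{19 \sqrt{41}}{82}, and B = -3 - A = - \frac{3}{2} + \frac{19 \sqrt{41}}{82}.
So T(n) = \left(- \frac{3}{2} - \frac{19 \sqrt{41}}{82}\right)\left(- \frac{3}{2} + \frac{\sqrt{41}}{2}\right)^n + \left(- \frac{3}{2} + \frac{19 \sqrt{41}}{82}\right)\left(- \frac{\sqrt{41}}{2} - \frac{3}{2}\right)^n.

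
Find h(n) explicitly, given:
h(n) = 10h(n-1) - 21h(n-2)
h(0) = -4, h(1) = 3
Characteristic equation: x² - 10x + 21 = 0, which factors as (x - (3))(x - (7)) = 0.
Roots r₁ = 3, r₂ = 7 (distinct).
General solution: h(n) = A·(3)^n + B·(7)^n.
From h(0) = -4: A + B = -4.
From h(1) = 3: 3A + 7B = 3.
Solving: A = - \frac{31}{4}, B = \frac{15}{4}.
So h(n) = - \frac{31 \cdot 3^{n}}{4} + \frac{15 \cdot 7^{n}}{4}.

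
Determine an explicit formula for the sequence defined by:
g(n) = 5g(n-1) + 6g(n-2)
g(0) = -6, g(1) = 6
Characteristic equation: x² - 5x - 6 = 0, which factors as (x - (-1))(x - (6)) = 0.
Roots r₁ = -1, r₂ = 6 (distinct).
General solution: g(n) = A·(-1)^n + B·(6)^n.
From g(0) = -6: A + B = -6.
From g(1) = 6: -A + 6B = 6.
Solving: A = -6, B = 0.
So g(n) = - 6 \left(-1\right)^{n}.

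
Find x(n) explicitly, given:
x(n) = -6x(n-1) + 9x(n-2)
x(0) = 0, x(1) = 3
Characteristic equation: x² + 6x - 9 = 0.
Discriminant Δ = (-6)² + 4·(9) = 72.
Roots r₁,₂ = (-6 ± √72)/2, so r₁ = -3 + 3 \sqrt{2}, r₂ = - 3 \sqrt{2} - 3.
General solution: x(n) = A·r₁^n + B·r₂^n.
From the initial conditions, A + B = 0 and r₁A + r₂B = 3.
Since r₁ - r₂ = √72: A = (3 - (0)r₂)/√72 = \frac{\sqrt{2}}{4}, and B = 0 - A = - \frac{\sqrt{2}}{4}.
So x(n) = \left(\frac{\sqrt{2}}{4}\right)\left(-3 + 3 \sqrt{2}\right)^n + \left(- \frac{\sqrt{2}}{4}\right)\left(- 3 \sqrt{2} - 3\right)^n.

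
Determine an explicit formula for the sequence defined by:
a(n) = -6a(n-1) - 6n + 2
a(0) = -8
First-order linear with linear forcing.
Homogeneous solution: a_h(n) = A·(-6)^n.
Try particular a_p(n) = pn + q. Substituting:
  pn + q = -6(p(n-1) + q) - 6n + 2.
Matching the n-coefficient: p = -6p - 6 ⇒ p = - \frac{6}{7}.
Matching constants: q = 6p - 6q + 2 ⇒ q = - \frac{22}{49}.
General: a(n) = A·(-6)^n - \frac{6 n}{7} - \frac{22}{49}.
Apply a(0) = -8: A - \frac{22}{49} = -8 ⇒ A = - \frac{370}{49}.
So a(n) = - \frac{370 \left(-6\right)^{n}}{49} - \frac{6 n}{7} - \frac{22}{49}.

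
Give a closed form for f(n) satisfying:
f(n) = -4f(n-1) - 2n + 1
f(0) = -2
First-order linear with linear forcing.
Homogeneous solution: f_h(n) = A·(-4)^n.
Try particular f_p(n) = pn + q. Substituting:
  pn + q = -4(p(n-1) + q) - 2n + 1.
Matching the n-coefficient: p = -4p - 2 ⇒ p = - \frac{2}{5}.
Matching constants: q = 4p - 4q + 1 ⇒ q = - \frac{3}{25}.
General: f(n) = A·(-4)^n - \frac{2 n}{5} - \frac{3}{25}.
Apply f(0) = -2: A - \frac{3}{25} = -2 ⇒ A = - \frac{47}{25}.
So f(n) = - \frac{47 \left(-4\right)^{n}}{25} - \frac{2 n}{5} - \frac{3}{25}.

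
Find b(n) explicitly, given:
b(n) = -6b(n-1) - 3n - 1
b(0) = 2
First-order linear with linear forcing.
Homogeneous solution: b_h(n) = A·(-6)^n.
Try particular b_p(n) = pn + q. Substituting:
  pn + q = -6(p(n-1) + q) - 3n - 1.
Matching the n-coefficient: p = -6p - 3 ⇒ p = - \frac{3}{7}.
Matching constants: q = 6p - 6q - 1 ⇒ q = - \frac{25}{49}.
General: b(n) = A·(-6)^n - \frac{3 n}{7} - \frac{25}{49}.
Apply b(0) = 2: A - \frac{25}{49} = 2 ⇒ A = \frac{123}{49}.
So b(n) = \frac{123 \left(-6\right)^{n}}{49} - \frac{3 n}{7} - \frac{25}{49}.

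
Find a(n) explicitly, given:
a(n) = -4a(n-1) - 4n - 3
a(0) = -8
First-order linear with linear forcing.
Homogeneous solution: a_h(n) = A·(-4)^n.
Try particular a_p(n) = pn + q. Substituting:
  pn + q = -4(p(n-1) + q) - 4n - 3.
Matching the n-coefficient: p = -4p - 4 ⇒ p = - \frac{4}{5}.
Matching constants: q = 4p - 4q - 3 ⇒ q = - \frac{31}{25}.
General: a(n) = A·(-4)^n - \frac{4 n}{5} - \frac{31}{25}.
Apply a(0) = -8: A - \frac{31}{25} = -8 ⇒ A = - \frac{169}{25}.
So a(n) = - \frac{169 \left(-4\right)^{n}}{25} - \frac{4 n}{5} - \frac{31}{25}.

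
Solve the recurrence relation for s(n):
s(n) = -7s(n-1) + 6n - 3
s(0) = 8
First-order linear with linear forcing.
Homogeneous solution: s_h(n) = A·(-7)^n.
Try particular s_p(n) = pn + q. Substituting:
  pn + q = -7(p(n-1) + q) + 6n - 3.
Matching the n-coefficient: p = -7p + 6 ⇒ p = \frac{3}{4}.
Matching constants: q = 7p - 7q - 3 ⇒ q = \frac{9}{32}.
General: s(n) = A·(-7)^n + \frac{3 n}{4} + \frac{9}{32}.
Apply s(0) = 8: A + \frac{9}{32} = 8 ⇒ A = \frac{247}{32}.
So s(n) = \frac{247 \left(-7\right)^{n}}{32} + \frac{3 n}{4} + \frac{9}{32}.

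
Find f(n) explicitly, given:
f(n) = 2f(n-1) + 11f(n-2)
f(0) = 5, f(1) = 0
Characteristic equation: x² - 2x - 11 = 0.
Discriminant Δ = (2)² + 4·(11) = 48.
Roots r₁,₂ = (2 ± √48)/2, so r₁ = 1 + 2 \sqrt{3}, r₂ = 1 - 2 \sqrt{3}.
General solution: f(n) = A·r₁^n + B·r₂^n.
From the initial conditions, A + B = 5 and r₁A + r₂B = 0.
Since r₁ - r₂ = √48: A = (0 - (5)r₂)/√48 = \frac{5}{2} - \frac{5 \sqrt{3}}{12}, and B = 5 - A = \frac{5 \sqrt{3}}{12} + \frac{5}{2}.
So f(n) = \left(\frac{5}{2} - \frac{5 \sqrt{3}}{12}\right)\left(1 + 2 \sqrt{3}\right)^n + \left(\frac{5 \sqrt{3}}{12} + \frac{5}{2}\right)\left(1 - 2 \sqrt{3}\right)^n.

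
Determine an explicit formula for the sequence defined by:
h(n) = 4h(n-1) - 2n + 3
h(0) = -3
First-order linear with linear forcing.
Homogeneous solution: h_h(n) = A·(4)^n.
Try particular h_p(n) = pn + q. Substituting:
  pn + q = 4(p(n-1) + q) - 2n + 3.
Matching the n-coefficient: p = 4p - 2 ⇒ p = \frac{2}{3}.
Matching constants: q = -4p + 4q + 3 ⇒ q = - \frac{1}{9}.
General: h(n) = A·(4)^n + \frac{2 n}{3} - \frac{1}{9}.
Apply h(0) = -3: A - \frac{1}{9} = -3 ⇒ A = - \frac{26}{9}.
So h(n) = - \frac{26 \cdot 4^{n}}{9} + \frac{2 n}{3} - \frac{1}{9}.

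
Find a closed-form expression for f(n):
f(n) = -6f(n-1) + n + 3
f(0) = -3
First-order linear with linear forcing.
Homogeneous solution: f_h(n) = A·(-6)^n.
Try particular f_p(n) = pn + q. Substituting:
  pn + q = -6(p(n-1) + q) + n + 3.
Matching the n-coefficient: p = -6p + 1 ⇒ p = \frac{1}{7}.
Matching constants: q = 6p - 6q + 3 ⇒ q = \frac{27}{49}.
General: f(n) = A·(-6)^n + \frac{n}{7} + \frac{27}{49}.
Apply f(0) = -3: A + \frac{27}{49} = -3 ⇒ A = - \frac{174}{49}.
So f(n) = - \frac{174 \left(-6\right)^{n}}{49} + \frac{n}{7} + \frac{27}{49}.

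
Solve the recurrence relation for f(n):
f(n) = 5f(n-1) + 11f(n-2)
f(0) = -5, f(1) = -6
Characteristic equation: x² - 5x - 11 = 0.
Discriminant Δ = (5)² + 4·(11) = 69.
Roots r₁,₂ = (5 ± √69)/2, so r₁ = \frac{5}{2} + \frac{\sqrt{69}}{2}, r₂ = \frac{5}{2} - \frac{\sqrt{69}}{2}.
General solution: f(n) = A·r₁^n + B·r₂^n.
From the initial conditions, A + B = -5 and r₁A + r₂B = -6.
Since r₁ - r₂ = √69: A = (-6 - (-5)r₂)/√69 = - \frac{5}{2} + \frac{13 \sqrt{69}}{138}, and B = -5 - A = - \frac{5}{2} - \frac{13 \sqrt{69}}{138}.
So f(n) = \left(- \frac{5}{2} + \frac{13 \sqrt{69}}{138}\right)\left(\frac{5}{2} + \frac{\sqrt{69}}{2}\right)^n + \left(- \frac{5}{2} - \frac{13 \sqrt{69}}{138}\right)\left(\frac{5}{2} - \frac{\sqrt{69}}{2}\right)^n.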